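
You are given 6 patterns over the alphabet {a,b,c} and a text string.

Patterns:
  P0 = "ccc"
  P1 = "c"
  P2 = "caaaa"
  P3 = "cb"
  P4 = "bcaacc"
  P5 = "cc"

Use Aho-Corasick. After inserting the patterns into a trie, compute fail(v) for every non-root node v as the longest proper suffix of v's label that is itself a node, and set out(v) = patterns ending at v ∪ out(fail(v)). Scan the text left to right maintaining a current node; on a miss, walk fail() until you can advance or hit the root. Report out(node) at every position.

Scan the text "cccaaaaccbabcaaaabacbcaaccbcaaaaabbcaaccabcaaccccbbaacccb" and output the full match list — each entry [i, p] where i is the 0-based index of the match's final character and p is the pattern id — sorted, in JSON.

Construct AC machine:
Trie nodes:
  0='ε' goto b→9 c→1
  1='c' goto a→4 b→8 c→2  ←P1
  2='cc' goto c→3  ←P5
  3='ccc' goto ·  ←P0
  4='ca' goto a→5
  5='caa' goto a→6
  6='caaa' goto a→7
  7='caaaa' goto ·  ←P2
  8='cb' goto ·  ←P3
  9='b' goto c→10
  10='bc' goto a→11
  11='bca' goto a→12
  12='bcaa' goto c→13
  13='bcaac' goto c→14
  14='bcaacc' goto ·  ←P4

Failure links (BFS by depth):
  n1('c'): parent n0 fail=0; on 'c' 0 → fail=0;  out {1}∪∅={1}
  n9('b'): parent n0 fail=0; on 'b' 0 → fail=0;  out ∅∪∅=∅
  n2('cc'): parent n1 fail=0; on 'c' 0 → fail=1;  out {5}∪{1}={1,5}
  n4('ca'): parent n1 fail=0; on 'a' 0 → fail=0;  out ∅∪∅=∅
  n8('cb'): parent n1 fail=0; on 'b' 0 → fail=9;  out {3}∪∅={3}
  n10('bc'): parent n9 fail=0; on 'c' 0 → fail=1;  out ∅∪{1}={1}
  n3('ccc'): parent n2 fail=1; on 'c' 1 → fail=2;  out {0}∪{1,5}={0,1,5}
  n5('caa'): parent n4 fail=0; on 'a' 0 → fail=0;  out ∅∪∅=∅
  n11('bca'): parent n10 fail=1; on 'a' 1 → fail=4;  out ∅∪∅=∅
  n6('caaa'): parent n5 fail=0; on 'a' 0 → fail=0;  out ∅∪∅=∅
  n12('bcaa'): parent n11 fail=4; on 'a' 4 → fail=5;  out ∅∪∅=∅
  n7('caaaa'): parent n6 fail=0; on 'a' 0 → fail=0;  out {2}∪∅={2}
  n13('bcaac'): parent n12 fail=5; on 'c' 5→0 → fail=1;  out ∅∪{1}={1}
  n14('bcaacc'): parent n13 fail=1; on 'c' 1 → fail=2;  out {4}∪{1,5}={1,4,5}

Run:
[0] read 'c'  n0⇒n1  emit P1@[0:0]
[1] read 'c'  n1⇒n2  emit P1@[1:1],P5@[0:1]
[2] read 'c'  n2⇒n3  emit P0@[0:2],P1@[2:2],P5@[1:2]
[3] read 'a'  n3⇒n4 (via fail)
[4] read 'a'  n4⇒n5
[5] read 'a'  n5⇒n6
[6] read 'a'  n6⇒n7  emit P2@[2:6]
[7] read 'c'  n7⇒n1 (via fail)  emit P1@[7:7]
[8] read 'c'  n1⇒n2  emit P1@[8:8],P5@[7:8]
[9] read 'b'  n2⇒n8 (via fail)  emit P3@[8:9]
[10] read 'a'  n8⇒n0 (via fail)
[11] read 'b'  n0⇒n9
[12] read 'c'  n9⇒n10  emit P1@[12:12]
[13] read 'a'  n10⇒n11
[14] read 'a'  n11⇒n12
[15] read 'a'  n12⇒n6 (via fail)
[16] read 'a'  n6⇒n7  emit P2@[12:16]
[17] read 'b'  n7⇒n9 (via fail)
[18] read 'a'  n9⇒n0 (via fail)
[19] read 'c'  n0⇒n1  emit P1@[19:19]
[20] read 'b'  n1⇒n8  emit P3@[19:20]
[21] read 'c'  n8⇒n10 (via fail)  emit P1@[21:21]
[22] read 'a'  n10⇒n11
[23] read 'a'  n11⇒n12
[24] read 'c'  n12⇒n13  emit P1@[24:24]
[25] read 'c'  n13⇒n14  emit P1@[25:25],P4@[20:25],P5@[24:25]
[26] read 'b'  n14⇒n8 (via fail)  emit P3@[25:26]
[27] read 'c'  n8⇒n10 (via fail)  emit P1@[27:27]
[28] read 'a'  n10⇒n11
[29] read 'a'  n11⇒n12
[30] read 'a'  n12⇒n6 (via fail)
[31] read 'a'  n6⇒n7  emit P2@[27:31]
[32] read 'a'  n7⇒n0 (via fail)
[33] read 'b'  n0⇒n9
[34] read 'b'  n9⇒n9 (via fail)
[35] read 'c'  n9⇒n10  emit P1@[35:35]
[36] read 'a'  n10⇒n11
[37] read 'a'  n11⇒n12
[38] read 'c'  n12⇒n13  emit P1@[38:38]
[39] read 'c'  n13⇒n14  emit P1@[39:39],P4@[34:39],P5@[38:39]
[40] read 'a'  n14⇒n4 (via fail)
[41] read 'b'  n4⇒n9 (via fail)
[42] read 'c'  n9⇒n10  emit P1@[42:42]
[43] read 'a'  n10⇒n11
[44] read 'a'  n11⇒n12
[45] read 'c'  n12⇒n13  emit P1@[45:45]
[46] read 'c'  n13⇒n14  emit P1@[46:46],P4@[41:46],P5@[45:46]
[47] read 'c'  n14⇒n3 (via fail)  emit P0@[45:47],P1@[47:47],P5@[46:47]
[48] read 'c'  n3⇒n3 (via fail)  emit P0@[46:48],P1@[48:48],P5@[47:48]
[49] read 'b'  n3⇒n8 (via fail)  emit P3@[48:49]
[50] read 'b'  n8⇒n9 (via fail)
[51] read 'a'  n9⇒n0 (via fail)
[52] read 'a'  n0⇒n0
[53] read 'c'  n0⇒n1  emit P1@[53:53]
[54] read 'c'  n1⇒n2  emit P1@[54:54],P5@[53:54]
[55] read 'c'  n2⇒n3  emit P0@[53:55],P1@[55:55],P5@[54:55]
[56] read 'b'  n3⇒n8 (via fail)  emit P3@[55:56]

Result: [[0,1],[1,1],[1,5],[2,0],[2,1],[2,5],[6,2],[7,1],[8,1],[8,5],[9,3],[12,1],[16,2],[19,1],[20,3],[21,1],[24,1],[25,1],[25,4],[25,5],[26,3],[27,1],[31,2],[35,1],[38,1],[39,1],[39,4],[39,5],[42,1],[45,1],[46,1],[46,4],[46,5],[47,0],[47,1],[47,5],[48,0],[48,1],[48,5],[49,3],[53,1],[54,1],[54,5],[55,0],[55,1],[55,5],[56,3]]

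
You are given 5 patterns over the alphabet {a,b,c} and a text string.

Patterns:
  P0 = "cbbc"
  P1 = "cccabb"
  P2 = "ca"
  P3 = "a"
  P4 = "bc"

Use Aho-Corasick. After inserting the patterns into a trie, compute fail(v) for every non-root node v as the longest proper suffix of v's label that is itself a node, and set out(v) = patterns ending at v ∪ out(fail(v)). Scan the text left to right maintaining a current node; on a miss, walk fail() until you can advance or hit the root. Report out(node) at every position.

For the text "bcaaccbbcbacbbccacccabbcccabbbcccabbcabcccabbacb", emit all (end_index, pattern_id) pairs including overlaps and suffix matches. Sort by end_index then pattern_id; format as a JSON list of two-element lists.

Build automaton:
Trie nodes:
  n0 'ε': a→11 b→12 c→1
  n1 'c': a→10 b→2 c→5
  n2 'cb': b→3
  n3 'cbb': c→4
  n4 'cbbc': ·  ←P0
  n5 'cc': c→6
  n6 'ccc': a→7
  n7 'ccca': b→8
  n8 'cccab': b→9
  n9 'cccabb': ·  ←P1
  n10 'ca': ·  ←P2
  n11 'a': ·  ←P3
  n12 'b': c→13
  n13 'bc': ·  ←P4

BFS fail/out derivation:
  fail(1) 'c': from fail(0)=0 chase 'c': 0 ⇒ 0;  out=∅∪out(0)=∅
  fail(11) 'a': from fail(0)=0 chase 'a': 0 ⇒ 0;  out={3}∪out(0)={3}
  fail(12) 'b': from fail(0)=0 chase 'b': 0 ⇒ 0;  out=∅∪out(0)=∅
  fail(2) 'cb': from fail(1)=0 chase 'b': 0 ⇒ 12;  out=∅∪out(12)=∅
  fail(5) 'cc': from fail(1)=0 chase 'c': 0 ⇒ 1;  out=∅∪out(1)=∅
  fail(10) 'ca': from fail(1)=0 chase 'a': 0 ⇒ 11;  out={2}∪out(11)={2,3}
  fail(13) 'bc': from fail(12)=0 chase 'c': 0 ⇒ 1;  out={4}∪out(1)={4}
  fail(3) 'cbb': from fail(2)=12 chase 'b': 12→0 ⇒ 12;  out=∅∪out(12)=∅
  fail(6) 'ccc': from fail(5)=1 chase 'c': 1 ⇒ 5;  out=∅∪out(5)=∅
  fail(4) 'cbbc': from fail(3)=12 chase 'c': 12 ⇒ 13;  out={0}∪out(13)={0,4}
  fail(7) 'ccca': from fail(6)=5 chase 'a': 5→1 ⇒ 10;  out=∅∪out(10)={2,3}
  fail(8) 'cccab': from fail(7)=10 chase 'b': 10→11→0 ⇒ 12;  out=∅∪out(12)=∅
  fail(9) 'cccabb': from fail(8)=12 chase 'b': 12→0 ⇒ 12;  out={1}∪out(12)={1}

Text stream:
[0] read 'b'  n0⇒n12
[1] read 'c'  n12⇒n13  → match P4@[0:1]
[2] read 'a'  n13⇒n10 (fail-walked)  → match P2@[1:2],P3@[2:2]
[3] read 'a'  n10⇒n11 (fail-walked)  → match P3@[3:3]
[4] read 'c'  n11⇒n1 (fail-walked)
[5] read 'c'  n1⇒n5
[6] read 'b'  n5⇒n2 (fail-walked)
[7] read 'b'  n2⇒n3
[8] read 'c'  n3⇒n4  → match P0@[5:8],P4@[7:8]
[9] read 'b'  n4⇒n2 (fail-walked)
[10] read 'a'  n2⇒n11 (fail-walked)  → match P3@[10:10]
[11] read 'c'  n11⇒n1 (fail-walked)
[12] read 'b'  n1⇒n2
[13] read 'b'  n2⇒n3
[14] read 'c'  n3⇒n4  → match P0@[11:14],P4@[13:14]
[15] read 'c'  n4⇒n5 (fail-walked)
[16] read 'a'  n5⇒n10 (fail-walked)  → match P2@[15:16],P3@[16:16]
[17] read 'c'  n10⇒n1 (fail-walked)
[18] read 'c'  n1⇒n5
[19] read 'c'  n5⇒n6
[20] read 'a'  n6⇒n7  → match P2@[19:20],P3@[20:20]
[21] read 'b'  n7⇒n8
[22] read 'b'  n8⇒n9  → match P1@[17:22]
[23] read 'c'  n9⇒n13 (fail-walked)  → match P4@[22:23]
[24] read 'c'  n13⇒n5 (fail-walked)
[25] read 'c'  n5⇒n6
[26] read 'a'  n6⇒n7  → match P2@[25:26],P3@[26:26]
[27] read 'b'  n7⇒n8
[28] read 'b'  n8⇒n9  → match P1@[23:28]
[29] read 'b'  n9⇒n12 (fail-walked)
[30] read 'c'  n12⇒n13  → match P4@[29:30]
[31] read 'c'  n13⇒n5 (fail-walked)
[32] read 'c'  n5⇒n6
[33] read 'a'  n6⇒n7  → match P2@[32:33],P3@[33:33]
[34] read 'b'  n7⇒n8
[35] read 'b'  n8⇒n9  → match P1@[30:35]
[36] read 'c'  n9⇒n13 (fail-walked)  → match P4@[35:36]
[37] read 'a'  n13⇒n10 (fail-walked)  → match P2@[36:37],P3@[37:37]
[38] read 'b'  n10⇒n12 (fail-walked)
[39] read 'c'  n12⇒n13  → match P4@[38:39]
[40] read 'c'  n13⇒n5 (fail-walked)
[41] read 'c'  n5⇒n6
[42] read 'a'  n6⇒n7  → match P2@[41:42],P3@[42:42]
[43] read 'b'  n7⇒n8
[44] read 'b'  n8⇒n9  → match P1@[39:44]
[45] read 'a'  n9⇒n11 (fail-walked)  → match P3@[45:45]
[46] read 'c'  n11⇒n1 (fail-walked)
[47] read 'b'  n1⇒n2

All matches (sorted): [[1,4],[2,2],[2,3],[3,3],[8,0],[8,4],[10,3],[14,0],[14,4],[16,2],[16,3],[20,2],[20,3],[22,1],[23,4],[26,2],[26,3],[28,1],[30,4],[33,2],[33,3],[35,1],[36,4],[37,2],[37,3],[39,4],[42,2],[42,3],[44,1],[45,3]]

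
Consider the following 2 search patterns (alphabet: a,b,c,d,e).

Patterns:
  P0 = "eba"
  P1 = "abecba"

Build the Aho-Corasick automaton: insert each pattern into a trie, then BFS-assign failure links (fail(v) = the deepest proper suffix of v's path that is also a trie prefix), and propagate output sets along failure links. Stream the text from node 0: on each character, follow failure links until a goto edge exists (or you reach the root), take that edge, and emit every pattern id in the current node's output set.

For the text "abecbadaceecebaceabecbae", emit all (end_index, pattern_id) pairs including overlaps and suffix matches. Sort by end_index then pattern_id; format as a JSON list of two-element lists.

Build automaton:
Trie nodes:
  0='ε' goto a→4 e→1
  1='e' goto b→2
  2='eb' goto a→3
  3='eba' goto ·  [P0 ends]
  4='a' goto b→5
  5='ab' goto e→6
  6='abe' goto c→7
  7='abec' goto b→8
  8='abecb' goto a→9
  9='abecba' goto ·  [P1 ends]

Failure links (BFS by depth):
  fail(1) 'e': from fail(0)=0 chase 'e': 0 ⇒ 0;  out=∅∪out(0)=∅
  fail(4) 'a': from fail(0)=0 chase 'a': 0 ⇒ 0;  out=∅∪out(0)=∅
  fail(2) 'eb': from fail(1)=0 chase 'b': 0 ⇒ 0;  out=∅∪out(0)=∅
  fail(5) 'ab': from fail(4)=0 chase 'b': 0 ⇒ 0;  out=∅∪out(0)=∅
  fail(3) 'eba': from fail(2)=0 chase 'a': 0 ⇒ 4;  out={0}∪out(4)={0}
  fail(6) 'abe': from fail(5)=0 chase 'e': 0 ⇒ 1;  out=∅∪out(1)=∅
  fail(7) 'abec': from fail(6)=1 chase 'c': 1→0 ⇒ 0;  out=∅∪out(0)=∅
  fail(8) 'abecb': from fail(7)=0 chase 'b': 0 ⇒ 0;  out=∅∪out(0)=∅
  fail(9) 'abecba': from fail(8)=0 chase 'a': 0 ⇒ 4;  out={1}∪out(4)={1}

Run:
i=0 'a': node 0→4
i=1 'b': node 4→5
i=2 'e': node 5→6
i=3 'c': node 6→7
i=4 'b': node 7→8
i=5 'a': node 8→9  ** P1@[0:5]
i=6 'd': node 9→0 (fail-walked)
i=7 'a': node 0→4
i=8 'c': node 4→0 (fail-walked)
i=9 'e': node 0→1
i=10 'e': node 1→1 (fail-walked)
i=11 'c': node 1→0 (fail-walked)
i=12 'e': node 0→1
i=13 'b': node 1→2
i=14 'a': node 2→3  ** P0@[12:14]
i=15 'c': node 3→0 (fail-walked)
i=16 'e': node 0→1
i=17 'a': node 1→4 (fail-walked)
i=18 'b': node 4→5
i=19 'e': node 5→6
i=20 'c': node 6→7
i=21 'b': node 7→8
i=22 'a': node 8→9  ** P1@[17:22]
i=23 'e': node 9→1 (fail-walked)

Result: [[5,1],[14,0],[22,1]]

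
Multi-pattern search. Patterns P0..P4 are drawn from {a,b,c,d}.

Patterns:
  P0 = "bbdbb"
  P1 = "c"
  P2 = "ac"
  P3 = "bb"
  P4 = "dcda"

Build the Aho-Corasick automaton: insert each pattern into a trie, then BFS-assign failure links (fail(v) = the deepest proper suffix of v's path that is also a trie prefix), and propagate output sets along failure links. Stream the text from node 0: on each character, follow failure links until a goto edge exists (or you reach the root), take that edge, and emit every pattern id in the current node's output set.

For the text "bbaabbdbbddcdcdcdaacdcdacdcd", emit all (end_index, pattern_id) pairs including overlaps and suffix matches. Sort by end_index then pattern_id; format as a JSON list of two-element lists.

Construct AC machine:
Trie nodes:
  0='ε' goto a→7 b→1 c→6 d→9
  1='b' goto b→2
  2='bb' goto d→3  ←P3
  3='bbd' goto b→4
  4='bbdb' goto b→5
  5='bbdbb' goto ·  ←P0
  6='c' goto ·  ←P1
  7='a' goto c→8
  8='ac' goto ·  ←P2
  9='d' goto c→10
  10='dc' goto d→11
  11='dcd' goto a→12
  12='dcda' goto ·  ←P4

BFS fail/out derivation:
  n1('b'): parent n0 fail=0; on 'b' 0 → fail=0;  out ∅∪∅=∅
  n6('c'): parent n0 fail=0; on 'c' 0 → fail=0;  out {1}∪∅={1}
  n7('a'): parent n0 fail=0; on 'a' 0 → fail=0;  out ∅∪∅=∅
  n9('d'): parent n0 fail=0; on 'd' 0 → fail=0;  out ∅∪∅=∅
  n2('bb'): parent n1 fail=0; on 'b' 0 → fail=1;  out {3}∪∅={3}
  n8('ac'): parent n7 fail=0; on 'c' 0 → fail=6;  out {2}∪{1}={1,2}
  n10('dc'): parent n9 fail=0; on 'c' 0 → fail=6;  out ∅∪{1}={1}
  n3('bbd'): parent n2 fail=1; on 'd' 1→0 → fail=9;  out ∅∪∅=∅
  n11('dcd'): parent n10 fail=6; on 'd' 6→0 → fail=9;  out ∅∪∅=∅
  n4('bbdb'): parent n3 fail=9; on 'b' 9→0 → fail=1;  out ∅∪∅=∅
  n12('dcda'): parent n11 fail=9; on 'a' 9→0 → fail=7;  out {4}∪∅={4}
  n5('bbdbb'): parent n4 fail=1; on 'b' 1 → fail=2;  out {0}∪{3}={0,3}

Text stream:
[0] read 'b'  n0⇒n1
[1] read 'b'  n1⇒n2  → match P3@[0:1]
[2] read 'a'  n2⇒n7 (fail-walked)
[3] read 'a'  n7⇒n7 (fail-walked)
[4] read 'b'  n7⇒n1 (fail-walked)
[5] read 'b'  n1⇒n2  → match P3@[4:5]
[6] read 'd'  n2⇒n3
[7] read 'b'  n3⇒n4
[8] read 'b'  n4⇒n5  → match P0@[4:8],P3@[7:8]
[9] read 'd'  n5⇒n3 (fail-walked)
[10] read 'd'  n3⇒n9 (fail-walked)
[11] read 'c'  n9⇒n10  → match P1@[11:11]
[12] read 'd'  n10⇒n11
[13] read 'c'  n11⇒n10 (fail-walked)  → match P1@[13:13]
[14] read 'd'  n10⇒n11
[15] read 'c'  n11⇒n10 (fail-walked)  → match P1@[15:15]
[16] read 'd'  n10⇒n11
[17] read 'a'  n11⇒n12  → match P4@[14:17]
[18] read 'a'  n12⇒n7 (fail-walked)
[19] read 'c'  n7⇒n8  → match P1@[19:19],P2@[18:19]
[20] read 'd'  n8⇒n9 (fail-walked)
[21] read 'c'  n9⇒n10  → match P1@[21:21]
[22] read 'd'  n10⇒n11
[23] read 'a'  n11⇒n12  → match P4@[20:23]
[24] read 'c'  n12⇒n8 (fail-walked)  → match P1@[24:24],P2@[23:24]
[25] read 'd'  n8⇒n9 (fail-walked)
[26] read 'c'  n9⇒n10  → match P1@[26:26]
[27] read 'd'  n10⇒n11

Result: [[1,3],[5,3],[8,0],[8,3],[11,1],[13,1],[15,1],[17,4],[19,1],[19,2],[21,1],[23,4],[24,1],[24,2],[26,1]]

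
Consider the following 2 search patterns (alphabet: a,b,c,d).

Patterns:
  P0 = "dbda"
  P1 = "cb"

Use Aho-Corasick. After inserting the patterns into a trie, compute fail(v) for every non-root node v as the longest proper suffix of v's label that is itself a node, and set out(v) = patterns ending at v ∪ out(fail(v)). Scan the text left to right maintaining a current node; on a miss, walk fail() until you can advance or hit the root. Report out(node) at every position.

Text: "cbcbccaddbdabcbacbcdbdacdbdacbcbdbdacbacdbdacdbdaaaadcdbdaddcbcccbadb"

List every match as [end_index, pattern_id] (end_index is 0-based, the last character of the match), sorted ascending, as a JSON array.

Build automaton:
Trie nodes:
  n0 'ε': c→5 d→1
  n1 'd': b→2
  n2 'db': d→3
  n3 'dbd': a→4
  n4 'dbda': ·  [P0 ends]
  n5 'c': b→6
  n6 'cb': ·  [P1 ends]

BFS fail/out derivation:
  fail(1) 'd': from fail(0)=0 chase 'd': 0 ⇒ 0;  out=∅∪out(0)=∅
  fail(5) 'c': from fail(0)=0 chase 'c': 0 ⇒ 0;  out=∅∪out(0)=∅
  fail(2) 'db': from fail(1)=0 chase 'b': 0 ⇒ 0;  out=∅∪out(0)=∅
  fail(6) 'cb': from fail(5)=0 chase 'b': 0 ⇒ 0;  out={1}∪out(0)={1}
  fail(3) 'dbd': from fail(2)=0 chase 'd': 0 ⇒ 1;  out=∅∪out(1)=∅
  fail(4) 'dbda': from fail(3)=1 chase 'a': 1→0 ⇒ 0;  out={0}∪out(0)={0}

Scan:
[0] read 'c'  n0⇒n5
[1] read 'b'  n5⇒n6  emit P1@[0:1]
[2] read 'c'  n6⇒n5 (fail-walked)
[3] read 'b'  n5⇒n6  emit P1@[2:3]
[4] read 'c'  n6⇒n5 (fail-walked)
[5] read 'c'  n5⇒n5 (fail-walked)
[6] read 'a'  n5⇒n0 (fail-walked)
[7] read 'd'  n0⇒n1
[8] read 'd'  n1⇒n1 (fail-walked)
[9] read 'b'  n1⇒n2
[10] read 'd'  n2⇒n3
[11] read 'a'  n3⇒n4  emit P0@[8:11]
[12] read 'b'  n4⇒n0 (fail-walked)
[13] read 'c'  n0⇒n5
[14] read 'b'  n5⇒n6  emit P1@[13:14]
[15] read 'a'  n6⇒n0 (fail-walked)
[16] read 'c'  n0⇒n5
[17] read 'b'  n5⇒n6  emit P1@[16:17]
[18] read 'c'  n6⇒n5 (fail-walked)
[19] read 'd'  n5⇒n1 (fail-walked)
[20] read 'b'  n1⇒n2
[21] read 'd'  n2⇒n3
[22] read 'a'  n3⇒n4  emit P0@[19:22]
[23] read 'c'  n4⇒n5 (fail-walked)
[24] read 'd'  n5⇒n1 (fail-walked)
[25] read 'b'  n1⇒n2
[26] read 'd'  n2⇒n3
[27] read 'a'  n3⇒n4  emit P0@[24:27]
[28] read 'c'  n4⇒n5 (fail-walked)
[29] read 'b'  n5⇒n6  emit P1@[28:29]
[30] read 'c'  n6⇒n5 (fail-walked)
[31] read 'b'  n5⇒n6  emit P1@[30:31]
[32] read 'd'  n6⇒n1 (fail-walked)
[33] read 'b'  n1⇒n2
[34] read 'd'  n2⇒n3
[35] read 'a'  n3⇒n4  emit P0@[32:35]
[36] read 'c'  n4⇒n5 (fail-walked)
[37] read 'b'  n5⇒n6  emit P1@[36:37]
[38] read 'a'  n6⇒n0 (fail-walked)
[39] read 'c'  n0⇒n5
[40] read 'd'  n5⇒n1 (fail-walked)
[41] read 'b'  n1⇒n2
[42] read 'd'  n2⇒n3
[43] read 'a'  n3⇒n4  emit P0@[40:43]
[44] read 'c'  n4⇒n5 (fail-walked)
[45] read 'd'  n5⇒n1 (fail-walked)
[46] read 'b'  n1⇒n2
[47] read 'd'  n2⇒n3
[48] read 'a'  n3⇒n4  emit P0@[45:48]
[49] read 'a'  n4⇒n0 (fail-walked)
[50] read 'a'  n0⇒n0
[51] read 'a'  n0⇒n0
[52] read 'd'  n0⇒n1
[53] read 'c'  n1⇒n5 (fail-walked)
[54] read 'd'  n5⇒n1 (fail-walked)
[55] read 'b'  n1⇒n2
[56] read 'd'  n2⇒n3
[57] read 'a'  n3⇒n4  emit P0@[54:57]
[58] read 'd'  n4⇒n1 (fail-walked)
[59] read 'd'  n1⇒n1 (fail-walked)
[60] read 'c'  n1⇒n5 (fail-walked)
[61] read 'b'  n5⇒n6  emit P1@[60:61]
[62] read 'c'  n6⇒n5 (fail-walked)
[63] read 'c'  n5⇒n5 (fail-walked)
[64] read 'c'  n5⇒n5 (fail-walked)
[65] read 'b'  n5⇒n6  emit P1@[64:65]
[66] read 'a'  n6⇒n0 (fail-walked)
[67] read 'd'  n0⇒n1
[68] read 'b'  n1⇒n2

Matches: [[1,1],[3,1],[11,0],[14,1],[17,1],[22,0],[27,0],[29,1],[31,1],[35,0],[37,1],[43,0],[48,0],[57,0],[61,1],[65,1]]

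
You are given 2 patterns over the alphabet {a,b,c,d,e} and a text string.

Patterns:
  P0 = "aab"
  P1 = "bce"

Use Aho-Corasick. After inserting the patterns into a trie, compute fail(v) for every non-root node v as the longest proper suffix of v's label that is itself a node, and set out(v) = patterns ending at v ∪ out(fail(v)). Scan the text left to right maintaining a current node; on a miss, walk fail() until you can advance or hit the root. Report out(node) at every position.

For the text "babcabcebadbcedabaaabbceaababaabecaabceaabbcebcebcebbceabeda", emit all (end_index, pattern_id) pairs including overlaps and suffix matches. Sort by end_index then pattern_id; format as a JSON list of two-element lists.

Build:
Trie nodes:
  n0 'ε': a→1 b→4
  n1 'a': a→2
  n2 'aa': b→3
  n3 'aab': ·  ←P0
  n4 'b': c→5
  n5 'bc': e→6
  n6 'bce': ·  ←P1

Failure links (BFS by depth):
  fail(1) 'a': from fail(0)=0 chase 'a': 0 ⇒ 0;  out=∅∪out(0)=∅
  fail(4) 'b': from fail(0)=0 chase 'b': 0 ⇒ 0;  out=∅∪out(0)=∅
  fail(2) 'aa': from fail(1)=0 chase 'a': 0 ⇒ 1;  out=∅∪out(1)=∅
  fail(5) 'bc': from fail(4)=0 chase 'c': 0 ⇒ 0;  out=∅∪out(0)=∅
  fail(3) 'aab': from fail(2)=1 chase 'b': 1→0 ⇒ 4;  out={0}∪out(4)={0}
  fail(6) 'bce': from fail(5)=0 chase 'e': 0 ⇒ 0;  out={1}∪out(0)={1}

Run:
i=0 'b': node 0→4
i=1 'a': node 4→1 (fail-walked)
i=2 'b': node 1→4 (fail-walked)
i=3 'c': node 4→5
i=4 'a': node 5→1 (fail-walked)
i=5 'b': node 1→4 (fail-walked)
i=6 'c': node 4→5
i=7 'e': node 5→6  → match P1@[5:7]
i=8 'b': node 6→4 (fail-walked)
i=9 'a': node 4→1 (fail-walked)
i=10 'd': node 1→0 (fail-walked)
i=11 'b': node 0→4
i=12 'c': node 4→5
i=13 'e': node 5→6  → match P1@[11:13]
i=14 'd': node 6→0 (fail-walked)
i=15 'a': node 0→1
i=16 'b': node 1→4 (fail-walked)
i=17 'a': node 4→1 (fail-walked)
i=18 'a': node 1→2
i=19 'a': node 2→2 (fail-walked)
i=20 'b': node 2→3  → match P0@[18:20]
i=21 'b': node 3→4 (fail-walked)
i=22 'c': node 4→5
i=23 'e': node 5→6  → match P1@[21:23]
i=24 'a': node 6→1 (fail-walked)
i=25 'a': node 1→2
i=26 'b': node 2→3  → match P0@[24:26]
i=27 'a': node 3→1 (fail-walked)
i=28 'b': node 1→4 (fail-walked)
i=29 'a': node 4→1 (fail-walked)
i=30 'a': node 1→2
i=31 'b': node 2→3  → match P0@[29:31]
i=32 'e': node 3→0 (fail-walked)
i=33 'c': node 0→0
i=34 'a': node 0→1
i=35 'a': node 1→2
i=36 'b': node 2→3  → match P0@[34:36]
i=37 'c': node 3→5 (fail-walked)
i=38 'e': node 5→6  → match P1@[36:38]
i=39 'a': node 6→1 (fail-walked)
i=40 'a': node 1→2
i=41 'b': node 2→3  → match P0@[39:41]
i=42 'b': node 3→4 (fail-walked)
i=43 'c': node 4→5
i=44 'e': node 5→6  → match P1@[42:44]
i=45 'b': node 6→4 (fail-walked)
i=46 'c': node 4→5
i=47 'e': node 5→6  → match P1@[45:47]
i=48 'b': node 6→4 (fail-walked)
i=49 'c': node 4→5
i=50 'e': node 5→6  → match P1@[48:50]
i=51 'b': node 6→4 (fail-walked)
i=52 'b': node 4→4 (fail-walked)
i=53 'c': node 4→5
i=54 'e': node 5→6  → match P1@[52:54]
i=55 'a': node 6→1 (fail-walked)
i=56 'b': node 1→4 (fail-walked)
i=57 'e': node 4→0 (fail-walked)
i=58 'd': node 0→0
i=59 'a': node 0→1

Matches: [[7,1],[13,1],[20,0],[23,1],[26,0],[31,0],[36,0],[38,1],[41,0],[44,1],[47,1],[50,1],[54,1]]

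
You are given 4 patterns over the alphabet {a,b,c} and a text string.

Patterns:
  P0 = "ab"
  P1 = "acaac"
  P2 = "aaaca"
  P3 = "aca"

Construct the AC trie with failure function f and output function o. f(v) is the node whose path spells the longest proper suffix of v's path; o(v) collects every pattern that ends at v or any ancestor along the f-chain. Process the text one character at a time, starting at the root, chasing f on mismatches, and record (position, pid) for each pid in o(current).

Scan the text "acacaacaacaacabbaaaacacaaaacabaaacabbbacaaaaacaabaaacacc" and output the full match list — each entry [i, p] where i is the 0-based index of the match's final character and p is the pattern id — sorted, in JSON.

Build:
Trie (insert patterns):
  n0 'ε': a→1
  n1 'a': a→7 b→2 c→3
  n2 'ab': ·  [P0 ends]
  n3 'ac': a→4
  n4 'aca': a→5  [P3 ends]
  n5 'acaa': c→6
  n6 'acaac': ·  [P1 ends]
  n7 'aa': a→8
  n8 'aaa': c→9
  n9 'aaac': a→10
  n10 'aaaca': ·  [P2 ends]

Failure links (BFS by depth):
  fail(1) 'a': from fail(0)=0 chase 'a': 0 ⇒ 0;  out=∅∪out(0)=∅
  fail(2) 'ab': from fail(1)=0 chase 'b': 0 ⇒ 0;  out={0}∪out(0)={0}
  fail(3) 'ac': from fail(1)=0 chase 'c': 0 ⇒ 0;  out=∅∪out(0)=∅
  fail(7) 'aa': from fail(1)=0 chase 'a': 0 ⇒ 1;  out=∅∪out(1)=∅
  fail(4) 'aca': from fail(3)=0 chase 'a': 0 ⇒ 1;  out={3}∪out(1)={3}
  fail(8) 'aaa': from fail(7)=1 chase 'a': 1 ⇒ 7;  out=∅∪out(7)=∅
  fail(5) 'acaa': from fail(4)=1 chase 'a': 1 ⇒ 7;  out=∅∪out(7)=∅
  fail(9) 'aaac': from fail(8)=7 chase 'c': 7→1 ⇒ 3;  out=∅∪out(3)=∅
  fail(6) 'acaac': from fail(5)=7 chase 'c': 7→1 ⇒ 3;  out={1}∪out(3)={1}
  fail(10) 'aaaca': from fail(9)=3 chase 'a': 3 ⇒ 4;  out={2}∪out(4)={2,3}

Scan:
pos 0 'a': at 1
pos 1 'c': at 3
pos 2 'a': at 4  emit P3@[0:2]
pos 3 'c': at 3 (fail-walked)
pos 4 'a': at 4  emit P3@[2:4]
pos 5 'a': at 5
pos 6 'c': at 6  emit P1@[2:6]
pos 7 'a': at 4 (fail-walked)  emit P3@[5:7]
pos 8 'a': at 5
pos 9 'c': at 6  emit P1@[5:9]
pos 10 'a': at 4 (fail-walked)  emit P3@[8:10]
pos 11 'a': at 5
pos 12 'c': at 6  emit P1@[8:12]
pos 13 'a': at 4 (fail-walked)  emit P3@[11:13]
pos 14 'b': at 2 (fail-walked)  emit P0@[13:14]
pos 15 'b': at 0 (fail-walked)
pos 16 'a': at 1
pos 17 'a': at 7
pos 18 'a': at 8
pos 19 'a': at 8 (fail-walked)
pos 20 'c': at 9
pos 21 'a': at 10  emit P2@[17:21],P3@[19:21]
pos 22 'c': at 3 (fail-walked)
pos 23 'a': at 4  emit P3@[21:23]
pos 24 'a': at 5
pos 25 'a': at 8 (fail-walked)
pos 26 'a': at 8 (fail-walked)
pos 27 'c': at 9
pos 28 'a': at 10  emit P2@[24:28],P3@[26:28]
pos 29 'b': at 2 (fail-walked)  emit P0@[28:29]
pos 30 'a': at 1 (fail-walked)
pos 31 'a': at 7
pos 32 'a': at 8
pos 33 'c': at 9
pos 34 'a': at 10  emit P2@[30:34],P3@[32:34]
pos 35 'b': at 2 (fail-walked)  emit P0@[34:35]
pos 36 'b': at 0 (fail-walked)
pos 37 'b': at 0
pos 38 'a': at 1
pos 39 'c': at 3
pos 40 'a': at 4  emit P3@[38:40]
pos 41 'a': at 5
pos 42 'a': at 8 (fail-walked)
pos 43 'a': at 8 (fail-walked)
pos 44 'a': at 8 (fail-walked)
pos 45 'c': at 9
pos 46 'a': at 10  emit P2@[42:46],P3@[44:46]
pos 47 'a': at 5 (fail-walked)
pos 48 'b': at 2 (fail-walked)  emit P0@[47:48]
pos 49 'a': at 1 (fail-walked)
pos 50 'a': at 7
pos 51 'a': at 8
pos 52 'c': at 9
pos 53 'a': at 10  emit P2@[49:53],P3@[51:53]
pos 54 'c': at 3 (fail-walked)
pos 55 'c': at 0 (fail-walked)

Result: [[2,3],[4,3],[6,1],[7,3],[9,1],[10,3],[12,1],[13,3],[14,0],[21,2],[21,3],[23,3],[28,2],[28,3],[29,0],[34,2],[34,3],[35,0],[40,3],[46,2],[46,3],[48,0],[53,2],[53,3]]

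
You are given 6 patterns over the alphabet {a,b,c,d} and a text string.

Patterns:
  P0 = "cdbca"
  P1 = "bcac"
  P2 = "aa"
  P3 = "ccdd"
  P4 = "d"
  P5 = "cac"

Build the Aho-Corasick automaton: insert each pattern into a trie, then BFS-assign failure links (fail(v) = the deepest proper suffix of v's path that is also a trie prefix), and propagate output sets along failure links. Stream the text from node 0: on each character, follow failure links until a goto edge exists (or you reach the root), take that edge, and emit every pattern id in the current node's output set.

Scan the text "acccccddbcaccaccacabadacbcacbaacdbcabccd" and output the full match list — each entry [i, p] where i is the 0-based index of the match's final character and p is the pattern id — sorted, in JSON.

Construct AC machine:
Trie nodes:
  0='ε' goto a→10 b→6 c→1 d→15
  1='c' goto a→16 c→12 d→2
  2='cd' goto b→3
  3='cdb' goto c→4
  4='cdbc' goto a→5
  5='cdbca' goto ·  [P0 ends]
  6='b' goto c→7
  7='bc' goto a→8
  8='bca' goto c→9
  9='bcac' goto ·  [P1 ends]
  10='a' goto a→11
  11='aa' goto ·  [P2 ends]
  12='cc' goto d→13
  13='ccd' goto d→14
  14='ccdd' goto ·  [P3 ends]
  15='d' goto ·  [P4 ends]
  16='ca' goto c→17
  17='cac' goto ·  [P5 ends]

Failure links (BFS by depth):
  fail(1) 'c': from fail(0)=0 chase 'c': 0 ⇒ 0;  out=∅∪out(0)=∅
  fail(6) 'b': from fail(0)=0 chase 'b': 0 ⇒ 0;  out=∅∪out(0)=∅
  fail(10) 'a': from fail(0)=0 chase 'a': 0 ⇒ 0;  out=∅∪out(0)=∅
  fail(15) 'd': from fail(0)=0 chase 'd': 0 ⇒ 0;  out={4}∪out(0)={4}
  fail(2) 'cd': from fail(1)=0 chase 'd': 0 ⇒ 15;  out=∅∪out(15)={4}
  fail(7) 'bc': from fail(6)=0 chase 'c': 0 ⇒ 1;  out=∅∪out(1)=∅
  fail(11) 'aa': from fail(10)=0 chase 'a': 0 ⇒ 10;  out={2}∪out(10)={2}
  fail(12) 'cc': from fail(1)=0 chase 'c': 0 ⇒ 1;  out=∅∪out(1)=∅
  fail(16) 'ca': from fail(1)=0 chase 'a': 0 ⇒ 10;  out=∅∪out(10)=∅
  fail(3) 'cdb': from fail(2)=15 chase 'b': 15→0 ⇒ 6;  out=∅∪out(6)=∅
  fail(8) 'bca': from fail(7)=1 chase 'a': 1 ⇒ 16;  out=∅∪out(16)=∅
  fail(13) 'ccd': from fail(12)=1 chase 'd': 1 ⇒ 2;  out=∅∪out(2)={4}
  fail(17) 'cac': from fail(16)=10 chase 'c': 10→0 ⇒ 1;  out={5}∪out(1)={5}
  fail(4) 'cdbc': from fail(3)=6 chase 'c': 6 ⇒ 7;  out=∅∪out(7)=∅
  fail(9) 'bcac': from fail(8)=16 chase 'c': 16 ⇒ 17;  out={1}∪out(17)={1,5}
  fail(14) 'ccdd': from fail(13)=2 chase 'd': 2→15→0 ⇒ 15;  out={3}∪out(15)={3,4}
  fail(5) 'cdbca': from fail(4)=7 chase 'a': 7 ⇒ 8;  out={0}∪out(8)={0}

Text stream:
i=0 'a': node 0→10
i=1 'c': node 10→1 ·f
i=2 'c': node 1→12
i=3 'c': node 12→12 ·f
i=4 'c': node 12→12 ·f
i=5 'c': node 12→12 ·f
i=6 'd': node 12→13  → match P4@[6:6]
i=7 'd': node 13→14  → match P3@[4:7],P4@[7:7]
i=8 'b': node 14→6 ·f
i=9 'c': node 6→7
i=10 'a': node 7→8
i=11 'c': node 8→9  → match P1@[8:11],P5@[9:11]
i=12 'c': node 9→12 ·f
i=13 'a': node 12→16 ·f
i=14 'c': node 16→17  → match P5@[12:14]
i=15 'c': node 17→12 ·f
i=16 'a': node 12→16 ·f
i=17 'c': node 16→17  → match P5@[15:17]
i=18 'a': node 17→16 ·f
i=19 'b': node 16→6 ·f
i=20 'a': node 6→10 ·f
i=21 'd': node 10→15 ·f  → match P4@[21:21]
i=22 'a': node 15→10 ·f
i=23 'c': node 10→1 ·f
i=24 'b': node 1→6 ·f
i=25 'c': node 6→7
i=26 'a': node 7→8
i=27 'c': node 8→9  → match P1@[24:27],P5@[25:27]
i=28 'b': node 9→6 ·f
i=29 'a': node 6→10 ·f
i=30 'a': node 10→11  → match P2@[29:30]
i=31 'c': node 11→1 ·f
i=32 'd': node 1→2  → match P4@[32:32]
i=33 'b': node 2→3
i=34 'c': node 3→4
i=35 'a': node 4→5  → match P0@[31:35]
i=36 'b': node 5→6 ·f
i=37 'c': node 6→7
i=38 'c': node 7→12 ·f
i=39 'd': node 12→13  → match P4@[39:39]

All matches (sorted): [[6,4],[7,3],[7,4],[11,1],[11,5],[14,5],[17,5],[21,4],[27,1],[27,5],[30,2],[32,4],[35,0],[39,4]]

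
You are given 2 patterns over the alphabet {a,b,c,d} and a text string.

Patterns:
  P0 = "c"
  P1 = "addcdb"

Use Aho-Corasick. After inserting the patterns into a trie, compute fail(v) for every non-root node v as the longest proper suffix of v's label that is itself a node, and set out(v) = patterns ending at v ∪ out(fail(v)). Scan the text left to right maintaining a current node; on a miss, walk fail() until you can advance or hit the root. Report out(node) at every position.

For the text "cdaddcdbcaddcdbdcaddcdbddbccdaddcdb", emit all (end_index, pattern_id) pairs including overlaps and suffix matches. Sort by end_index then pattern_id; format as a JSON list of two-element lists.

Build automaton:
Trie nodes:
  n0 'ε': a→2 c→1
  n1 'c': ·  [P0 ends]
  n2 'a': d→3
  n3 'ad': d→4
  n4 'add': c→5
  n5 'addc': d→6
  n6 'addcd': b→7
  n7 'addcdb': ·  [P1 ends]

BFS fail/out derivation:
  n1('c'): parent n0 fail=0; on 'c' 0 → fail=0;  out {0}∪∅={0}
  n2('a'): parent n0 fail=0; on 'a' 0 → fail=0;  out ∅∪∅=∅
  n3('ad'): parent n2 fail=0; on 'd' 0 → fail=0;  out ∅∪∅=∅
  n4('add'): parent n3 fail=0; on 'd' 0 → fail=0;  out ∅∪∅=∅
  n5('addc'): parent n4 fail=0; on 'c' 0 → fail=1;  out ∅∪{0}={0}
  n6('addcd'): parent n5 fail=1; on 'd' 1→0 → fail=0;  out ∅∪∅=∅
  n7('addcdb'): parent n6 fail=0; on 'b' 0 → fail=0;  out {1}∪∅={1}

Scan:
i=0 'c': node 0→1  emit P0@[0:0]
i=1 'd': node 1→0 (via fail)
i=2 'a': node 0→2
i=3 'd': node 2→3
i=4 'd': node 3→4
i=5 'c': node 4→5  emit P0@[5:5]
i=6 'd': node 5→6
i=7 'b': node 6→7  emit P1@[2:7]
i=8 'c': node 7→1 (via fail)  emit P0@[8:8]
i=9 'a': node 1→2 (via fail)
i=10 'd': node 2→3
i=11 'd': node 3→4
i=12 'c': node 4→5  emit P0@[12:12]
i=13 'd': node 5→6
i=14 'b': node 6→7  emit P1@[9:14]
i=15 'd': node 7→0 (via fail)
i=16 'c': node 0→1  emit P0@[16:16]
i=17 'a': node 1→2 (via fail)
i=18 'd': node 2→3
i=19 'd': node 3→4
i=20 'c': node 4→5  emit P0@[20:20]
i=21 'd': node 5→6
i=22 'b': node 6→7  emit P1@[17:22]
i=23 'd': node 7→0 (via fail)
i=24 'd': node 0→0
i=25 'b': node 0→0
i=26 'c': node 0→1  emit P0@[26:26]
i=27 'c': node 1→1 (via fail)  emit P0@[27:27]
i=28 'd': node 1→0 (via fail)
i=29 'a': node 0→2
i=30 'd': node 2→3
i=31 'd': node 3→4
i=32 'c': node 4→5  emit P0@[32:32]
i=33 'd': node 5→6
i=34 'b': node 6→7  emit P1@[29:34]

Result: [[0,0],[5,0],[7,1],[8,0],[12,0],[14,1],[16,0],[20,0],[22,1],[26,0],[27,0],[32,0],[34,1]]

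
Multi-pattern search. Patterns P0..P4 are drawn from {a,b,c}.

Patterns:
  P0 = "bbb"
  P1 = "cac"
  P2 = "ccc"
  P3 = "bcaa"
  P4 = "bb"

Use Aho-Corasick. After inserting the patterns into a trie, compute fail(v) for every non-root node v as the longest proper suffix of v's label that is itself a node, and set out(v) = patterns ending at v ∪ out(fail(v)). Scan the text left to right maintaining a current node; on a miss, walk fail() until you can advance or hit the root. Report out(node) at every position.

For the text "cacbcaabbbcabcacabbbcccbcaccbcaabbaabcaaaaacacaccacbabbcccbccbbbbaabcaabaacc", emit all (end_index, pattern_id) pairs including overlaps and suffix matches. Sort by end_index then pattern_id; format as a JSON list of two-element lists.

Build:
Trie (insert patterns):
  0='ε' goto b→1 c→4
  1='b' goto b→2 c→9
  2='bb' goto b→3  [P4 ends]
  3='bbb' goto ·  [P0 ends]
  4='c' goto a→5 c→7
  5='ca' goto c→6
  6='cac' goto ·  [P1 ends]
  7='cc' goto c→8
  8='ccc' goto ·  [P2 ends]
  9='bc' goto a→10
  10='bca' goto a→11
  11='bcaa' goto ·  [P3 ends]

Failure links (BFS by depth):
  n1('b'): parent n0 fail=0; on 'b' 0 → fail=0;  out ∅∪∅=∅
  n4('c'): parent n0 fail=0; on 'c' 0 → fail=0;  out ∅∪∅=∅
  n2('bb'): parent n1 fail=0; on 'b' 0 → fail=1;  out {4}∪∅={4}
  n5('ca'): parent n4 fail=0; on 'a' 0 → fail=0;  out ∅∪∅=∅
  n7('cc'): parent n4 fail=0; on 'c' 0 → fail=4;  out ∅∪∅=∅
  n9('bc'): parent n1 fail=0; on 'c' 0 → fail=4;  out ∅∪∅=∅
  n3('bbb'): parent n2 fail=1; on 'b' 1 → fail=2;  out {0}∪{4}={0,4}
  n6('cac'): parent n5 fail=0; on 'c' 0 → fail=4;  out {1}∪∅={1}
  n8('ccc'): parent n7 fail=4; on 'c' 4 → fail=7;  out {2}∪∅={2}
  n10('bca'): parent n9 fail=4; on 'a' 4 → fail=5;  out ∅∪∅=∅
  n11('bcaa'): parent n10 fail=5; on 'a' 5→0 → fail=0;  out {3}∪∅={3}

Text stream:
i=0 'c': node 0→4
i=1 'a': node 4→5
i=2 'c': node 5→6  emit P1@[0:2]
i=3 'b': node 6→1 ·f
i=4 'c': node 1→9
i=5 'a': node 9→10
i=6 'a': node 10→11  emit P3@[3:6]
i=7 'b': node 11→1 ·f
i=8 'b': node 1→2  emit P4@[7:8]
i=9 'b': node 2→3  emit P0@[7:9],P4@[8:9]
i=10 'c': node 3→9 ·f
i=11 'a': node 9→10
i=12 'b': node 10→1 ·f
i=13 'c': node 1→9
i=14 'a': node 9→10
i=15 'c': node 10→6 ·f  emit P1@[13:15]
i=16 'a': node 6→5 ·f
i=17 'b': node 5→1 ·f
i=18 'b': node 1→2  emit P4@[17:18]
i=19 'b': node 2→3  emit P0@[17:19],P4@[18:19]
i=20 'c': node 3→9 ·f
i=21 'c': node 9→7 ·f
i=22 'c': node 7→8  emit P2@[20:22]
i=23 'b': node 8→1 ·f
i=24 'c': node 1→9
i=25 'a': node 9→10
i=26 'c': node 10→6 ·f  emit P1@[24:26]
i=27 'c': node 6→7 ·f
i=28 'b': node 7→1 ·f
i=29 'c': node 1→9
i=30 'a': node 9→10
i=31 'a': node 10→11  emit P3@[28:31]
i=32 'b': node 11→1 ·f
i=33 'b': node 1→2  emit P4@[32:33]
i=34 'a': node 2→0 ·f
i=35 'a': node 0→0
i=36 'b': node 0→1
i=37 'c': node 1→9
i=38 'a': node 9→10
i=39 'a': node 10→11  emit P3@[36:39]
i=40 'a': node 11→0 ·f
i=41 'a': node 0→0
i=42 'a': node 0→0
i=43 'c': node 0→4
i=44 'a': node 4→5
i=45 'c': node 5→6  emit P1@[43:45]
i=46 'a': node 6→5 ·f
i=47 'c': node 5→6  emit P1@[45:47]
i=48 'c': node 6→7 ·f
i=49 'a': node 7→5 ·f
i=50 'c': node 5→6  emit P1@[48:50]
i=51 'b': node 6→1 ·f
i=52 'a': node 1→0 ·f
i=53 'b': node 0→1
i=54 'b': node 1→2  emit P4@[53:54]
i=55 'c': node 2→9 ·f
i=56 'c': node 9→7 ·f
i=57 'c': node 7→8  emit P2@[55:57]
i=58 'b': node 8→1 ·f
i=59 'c': node 1→9
i=60 'c': node 9→7 ·f
i=61 'b': node 7→1 ·f
i=62 'b': node 1→2  emit P4@[61:62]
i=63 'b': node 2→3  emit P0@[61:63],P4@[62:63]
i=64 'b': node 3→3 ·f  emit P0@[62:64],P4@[63:64]
i=65 'a': node 3→0 ·f
i=66 'a': node 0→0
i=67 'b': node 0→1
i=68 'c': node 1→9
i=69 'a': node 9→10
i=70 'a': node 10→11  emit P3@[67:70]
i=71 'b': node 11→1 ·f
i=72 'a': node 1→0 ·f
i=73 'a': node 0→0
i=74 'c': node 0→4
i=75 'c': node 4→7

Result: [[2,1],[6,3],[8,4],[9,0],[9,4],[15,1],[18,4],[19,0],[19,4],[22,2],[26,1],[31,3],[33,4],[39,3],[45,1],[47,1],[50,1],[54,4],[57,2],[62,4],[63,0],[63,4],[64,0],[64,4],[70,3]]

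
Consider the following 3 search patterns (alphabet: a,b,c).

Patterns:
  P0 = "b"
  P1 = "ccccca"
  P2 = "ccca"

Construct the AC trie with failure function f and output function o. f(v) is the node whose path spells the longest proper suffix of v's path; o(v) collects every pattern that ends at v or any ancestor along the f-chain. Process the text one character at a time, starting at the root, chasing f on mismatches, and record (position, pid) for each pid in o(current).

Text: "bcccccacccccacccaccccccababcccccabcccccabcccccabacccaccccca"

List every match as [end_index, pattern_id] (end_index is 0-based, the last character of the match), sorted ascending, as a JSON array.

Build:
Trie (insert patterns):
  0='ε' goto b→1 c→2
  1='b' goto ·  ←P0
  2='c' goto c→3
  3='cc' goto c→4
  4='ccc' goto a→8 c→5
  5='cccc' goto c→6
  6='ccccc' goto a→7
  7='ccccca' goto ·  ←P1
  8='ccca' goto ·  ←P2

Failure links (BFS by depth):
  n1('b'): parent n0 fail=0; on 'b' 0 → fail=0;  out {0}∪∅={0}
  n2('c'): parent n0 fail=0; on 'c' 0 → fail=0;  out ∅∪∅=∅
  n3('cc'): parent n2 fail=0; on 'c' 0 → fail=2;  out ∅∪∅=∅
  n4('ccc'): parent n3 fail=2; on 'c' 2 → fail=3;  out ∅∪∅=∅
  n5('cccc'): parent n4 fail=3; on 'c' 3 → fail=4;  out ∅∪∅=∅
  n8('ccca'): parent n4 fail=3; on 'a' 3→2→0 → fail=0;  out {2}∪∅={2}
  n6('ccccc'): parent n5 fail=4; on 'c' 4 → fail=5;  out ∅∪∅=∅
  n7('ccccca'): parent n6 fail=5; on 'a' 5→4 → fail=8;  out {1}∪{2}={1,2}

Text stream:
[0] read 'b'  n0⇒n1  emit P0@[0:0]
[1] read 'c'  n1⇒n2 ·f
[2] read 'c'  n2⇒n3
[3] read 'c'  n3⇒n4
[4] read 'c'  n4⇒n5
[5] read 'c'  n5⇒n6
[6] read 'a'  n6⇒n7  emit P1@[1:6],P2@[3:6]
[7] read 'c'  n7⇒n2 ·f
[8] read 'c'  n2⇒n3
[9] read 'c'  n3⇒n4
[10] read 'c'  n4⇒n5
[11] read 'c'  n5⇒n6
[12] read 'a'  n6⇒n7  emit P1@[7:12],P2@[9:12]
[13] read 'c'  n7⇒n2 ·f
[14] read 'c'  n2⇒n3
[15] read 'c'  n3⇒n4
[16] read 'a'  n4⇒n8  emit P2@[13:16]
[17] read 'c'  n8⇒n2 ·f
[18] read 'c'  n2⇒n3
[19] read 'c'  n3⇒n4
[20] read 'c'  n4⇒n5
[21] read 'c'  n5⇒n6
[22] read 'c'  n6⇒n6 ·f
[23] read 'a'  n6⇒n7  emit P1@[18:23],P2@[20:23]
[24] read 'b'  n7⇒n1 ·f  emit P0@[24:24]
[25] read 'a'  n1⇒n0 ·f
[26] read 'b'  n0⇒n1  emit P0@[26:26]
[27] read 'c'  n1⇒n2 ·f
[28] read 'c'  n2⇒n3
[29] read 'c'  n3⇒n4
[30] read 'c'  n4⇒n5
[31] read 'c'  n5⇒n6
[32] read 'a'  n6⇒n7  emit P1@[27:32],P2@[29:32]
[33] read 'b'  n7⇒n1 ·f  emit P0@[33:33]
[34] read 'c'  n1⇒n2 ·f
[35] read 'c'  n2⇒n3
[36] read 'c'  n3⇒n4
[37] read 'c'  n4⇒n5
[38] read 'c'  n5⇒n6
[39] read 'a'  n6⇒n7  emit P1@[34:39],P2@[36:39]
[40] read 'b'  n7⇒n1 ·f  emit P0@[40:40]
[41] read 'c'  n1⇒n2 ·f
[42] read 'c'  n2⇒n3
[43] read 'c'  n3⇒n4
[44] read 'c'  n4⇒n5
[45] read 'c'  n5⇒n6
[46] read 'a'  n6⇒n7  emit P1@[41:46],P2@[43:46]
[47] read 'b'  n7⇒n1 ·f  emit P0@[47:47]
[48] read 'a'  n1⇒n0 ·f
[49] read 'c'  n0⇒n2
[50] read 'c'  n2⇒n3
[51] read 'c'  n3⇒n4
[52] read 'a'  n4⇒n8  emit P2@[49:52]
[53] read 'c'  n8⇒n2 ·f
[54] read 'c'  n2⇒n3
[55] read 'c'  n3⇒n4
[56] read 'c'  n4⇒n5
[57] read 'c'  n5⇒n6
[58] read 'a'  n6⇒n7  emit P1@[53:58],P2@[55:58]

Matches: [[0,0],[6,1],[6,2],[12,1],[12,2],[16,2],[23,1],[23,2],[24,0],[26,0],[32,1],[32,2],[33,0],[39,1],[39,2],[40,0],[46,1],[46,2],[47,0],[52,2],[58,1],[58,2]]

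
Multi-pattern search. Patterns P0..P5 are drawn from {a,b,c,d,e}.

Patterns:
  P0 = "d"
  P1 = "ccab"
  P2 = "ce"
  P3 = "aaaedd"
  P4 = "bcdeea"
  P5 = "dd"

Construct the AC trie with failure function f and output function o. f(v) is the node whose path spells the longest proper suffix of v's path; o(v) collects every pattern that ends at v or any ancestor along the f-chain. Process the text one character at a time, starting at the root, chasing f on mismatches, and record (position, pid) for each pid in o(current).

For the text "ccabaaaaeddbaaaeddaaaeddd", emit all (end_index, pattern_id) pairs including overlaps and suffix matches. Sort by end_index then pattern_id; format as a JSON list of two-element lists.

Build:
Trie (insert patterns):
  0='ε' goto a→7 b→13 c→2 d→1
  1='d' goto d→19  ←P0
  2='c' goto c→3 e→6
  3='cc' goto a→4
  4='cca' goto b→5
  5='ccab' goto ·  ←P1
  6='ce' goto ·  ←P2
  7='a' goto a→8
  8='aa' goto a→9
  9='aaa' goto e→10
  10='aaae' goto d→11
  11='aaaed' goto d→12
  12='aaaedd' goto ·  ←P3
  13='b' goto c→14
  14='bc' goto d→15
  15='bcd' goto e→16
  16='bcde' goto e→17
  17='bcdee' goto a→18
  18='bcdeea' goto ·  ←P4
  19='dd' goto ·  ←P5

Failure links (BFS by depth):
  n1('d'): parent n0 fail=0; on 'd' 0 → fail=0;  out {0}∪∅={0}
  n2('c'): parent n0 fail=0; on 'c' 0 → fail=0;  out ∅∪∅=∅
  n7('a'): parent n0 fail=0; on 'a' 0 → fail=0;  out ∅∪∅=∅
  n13('b'): parent n0 fail=0; on 'b' 0 → fail=0;  out ∅∪∅=∅
  n3('cc'): parent n2 fail=0; on 'c' 0 → fail=2;  out ∅∪∅=∅
  n6('ce'): parent n2 fail=0; on 'e' 0 → fail=0;  out {2}∪∅={2}
  n8('aa'): parent n7 fail=0; on 'a' 0 → fail=7;  out ∅∪∅=∅
  n14('bc'): parent n13 fail=0; on 'c' 0 → fail=2;  out ∅∪∅=∅
  n19('dd'): parent n1 fail=0; on 'd' 0 → fail=1;  out {5}∪{0}={0,5}
  n4('cca'): parent n3 fail=2; on 'a' 2→0 → fail=7;  out ∅∪∅=∅
  n9('aaa'): parent n8 fail=7; on 'a' 7 → fail=8;  out ∅∪∅=∅
  n15('bcd'): parent n14 fail=2; on 'd' 2→0 → fail=1;  out ∅∪{0}={0}
  n5('ccab'): parent n4 fail=7; on 'b' 7→0 → fail=13;  out {1}∪∅={1}
  n10('aaae'): parent n9 fail=8; on 'e' 8→7→0 → fail=0;  out ∅∪∅=∅
  n16('bcde'): parent n15 fail=1; on 'e' 1→0 → fail=0;  out ∅∪∅=∅
  n11('aaaed'): parent n10 fail=0; on 'd' 0 → fail=1;  out ∅∪{0}={0}
  n17('bcdee'): parent n16 fail=0; on 'e' 0 → fail=0;  out ∅∪∅=∅
  n12('aaaedd'): parent n11 fail=1; on 'd' 1 → fail=19;  out {3}∪{0,5}={0,3,5}
  n18('bcdeea'): parent n17 fail=0; on 'a' 0 → fail=7;  out {4}∪∅={4}

Text stream:
pos 0 'c': at 2
pos 1 'c': at 3
pos 2 'a': at 4
pos 3 'b': at 5  → match P1@[0:3]
pos 4 'a': at 7 (fail-walked)
pos 5 'a': at 8
pos 6 'a': at 9
pos 7 'a': at 9 (fail-walked)
pos 8 'e': at 10
pos 9 'd': at 11  → match P0@[9:9]
pos 10 'd': at 12  → match P0@[10:10],P3@[5:10],P5@[9:10]
pos 11 'b': at 13 (fail-walked)
pos 12 'a': at 7 (fail-walked)
pos 13 'a': at 8
pos 14 'a': at 9
pos 15 'e': at 10
pos 16 'd': at 11  → match P0@[16:16]
pos 17 'd': at 12  → match P0@[17:17],P3@[12:17],P5@[16:17]
pos 18 'a': at 7 (fail-walked)
pos 19 'a': at 8
pos 20 'a': at 9
pos 21 'e': at 10
pos 22 'd': at 11  → match P0@[22:22]
pos 23 'd': at 12  → match P0@[23:23],P3@[18:23],P5@[22:23]
pos 24 'd': at 19 (fail-walked)  → match P0@[24:24],P5@[23:24]

Matches: [[3,1],[9,0],[10,0],[10,3],[10,5],[16,0],[17,0],[17,3],[17,5],[22,0],[23,0],[23,3],[23,5],[24,0],[24,5]]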